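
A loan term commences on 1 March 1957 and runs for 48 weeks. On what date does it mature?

Counting forward 48 weeks = 336 days from March 1, 1957.
March has 31 days, so 31 − 1 = 30 days remain after March 1, 1957; 336 − 30 = 306 left.
April 1957 has 30 days: 306 − 30 = 276 left.
May 1957 has 31 days: 276 − 31 = 245 left.
June 1957 has 30 days: 245 − 30 = 215 left.
July 1957 has 31 days: 215 − 31 = 184 left.
August 1957 has 31 days: 184 − 31 = 153 left.
September 1957 has 30 days: 153 − 30 = 123 left.
October 1957 has 31 days: 123 − 31 = 92 left.
November 1957 has 30 days: 92 − 30 = 62 left.
December 1957 has 31 days: 62 − 31 = 31 left.
31 days into January 1958 → January 31, 1958.

January 31, 1958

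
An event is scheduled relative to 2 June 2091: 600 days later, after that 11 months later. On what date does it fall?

Adding 600 days from June 2, 2091:
June has 30 days, so 30 − 2 = 28 days remain after June 2, 2091; 600 − 28 = 572 left.
July 2091 has 31 days: 572 − 31 = 541 left.
August 2091 has 31 days: 541 − 31 = 510 left.
September 2091 has 30 days: 510 − 30 = 480 left.
October 2091 has 31 days: 480 − 31 = 449 left.
November 2091 has 30 days: 449 − 30 = 419 left.
December 2091 has 31 days: 419 − 31 = 388 left.
January 2092 has 31 days: 388 − 31 = 357 left.
February 2092 has 29 days (2092 is a leap year): 357 − 29 = 328 left.
March 2092 has 31 days: 328 − 31 = 297 left.
April 2092 has 30 days: 297 − 30 = 267 left.
May 2092 has 31 days: 267 − 31 = 236 left.
June 2092 has 30 days: 236 − 30 = 206 left.
July 2092 has 31 days: 206 − 31 = 175 left.
August 2092 has 31 days: 175 − 31 = 144 left.
September 2092 has 30 days: 144 − 30 = 114 left.
October 2092 has 31 days: 114 − 31 = 83 left.
November 2092 has 30 days: 83 − 30 = 53 left.
December 2092 has 31 days: 53 − 31 = 22 left.
22 days into January 2093 → January 22, 2093.
Counting forward 11 months from January 22, 2093:
month 1 + 11 = 12 → December 2093.
Day 22 is valid in December, giving December 22, 2093.

December 22, 2093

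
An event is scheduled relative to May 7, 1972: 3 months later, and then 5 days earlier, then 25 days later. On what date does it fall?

August 27, 1972

Counting forward 3 months from May 7, 1972:
month 5 + 3 = 8 → August 1972.
Day 7 is valid in August, giving August 7, 1972.
Subtracting 5 days from August 7, 1972:
7 − 5 = 2, still in August 1972.
Counting forward 25 days from August 2, 1972:
August has 31 days; 2 + 25 = 27, still in August.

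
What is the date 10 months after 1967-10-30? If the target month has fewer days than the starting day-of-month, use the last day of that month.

Advancing 10 months from October 30, 1967.
month 10 + 10 = 20, which is month 8 of year 1968 → August 1968.
Day 30 is valid in August, giving August 30, 1968.

August 30, 1968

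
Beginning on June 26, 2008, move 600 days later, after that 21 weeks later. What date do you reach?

July 13, 2010

Adding 600 days from June 26, 2008:
June has 30 days, so 30 − 26 = 4 days remain after June 26, 2008; 600 − 4 = 596 left.
July 2008 has 31 days: 596 − 31 = 565 left.
August 2008 has 31 days: 565 − 31 = 534 left.
September 2008 has 30 days: 534 − 30 = 504 left.
October 2008 has 31 days: 504 − 31 = 473 left.
November 2008 has 30 days: 473 − 30 = 443 left.
December 2008 has 31 days: 443 − 31 = 412 left.
January 2009 has 31 days: 412 − 31 = 381 left.
February 2009 has 28 days (2009 is not a leap year): 381 − 28 = 353 left.
March 2009 has 31 days: 353 − 31 = 322 left.
April 2009 has 30 days: 322 − 30 = 292 left.
May 2009 has 31 days: 292 − 31 = 261 left.
June 2009 has 30 days: 261 − 30 = 231 left.
July 2009 has 31 days: 231 − 31 = 200 left.
August 2009 has 31 days: 200 − 31 = 169 left.
September 2009 has 30 days: 169 − 30 = 139 left.
October 2009 has 31 days: 139 − 31 = 108 left.
November 2009 has 30 days: 108 − 30 = 78 left.
December 2009 has 31 days: 78 − 31 = 47 left.
January 2010 has 31 days: 47 − 31 = 16 left.
16 days into February 2010 → February 16, 2010.
Counting forward 21 weeks (= 147 days) from February 16, 2010:
February has 28 days, so 28 − 16 = 12 days remain after February 16, 2010; 147 − 12 = 135 left.
March 2010 has 31 days: 135 − 31 = 104 left.
April 2010 has 30 days: 104 − 30 = 74 left.
May 2010 has 31 days: 74 − 31 = 43 left.
June 2010 has 30 days: 43 − 30 = 13 left.
13 days into July 2010 → July 13, 2010.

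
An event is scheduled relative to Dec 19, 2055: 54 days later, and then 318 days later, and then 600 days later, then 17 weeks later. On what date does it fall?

Advancing 54 days from December 19, 2055:
December has 31 days, so 31 − 19 = 12 days remain after December 19, 2055; 54 − 12 = 42 left.
January 2056 has 31 days: 42 − 31 = 11 left.
11 days into February 2056 → February 11, 2056.
Counting forward 318 days from February 11, 2056:
February has 29 days, so 29 − 11 = 18 days remain after February 11, 2056; 318 − 18 = 300 left.
March 2056 has 31 days: 300 − 31 = 269 left.
April 2056 has 30 days: 269 − 30 = 239 left.
May 2056 has 31 days: 239 − 31 = 208 left.
June 2056 has 30 days: 208 − 30 = 178 left.
July 2056 has 31 days: 178 − 31 = 147 left.
August 2056 has 31 days: 147 − 31 = 116 left.
September 2056 has 30 days: 116 − 30 = 86 left.
October 2056 has 31 days: 86 − 31 = 55 left.
November 2056 has 30 days: 55 − 30 = 25 left.
25 days into December 2056 → December 25, 2056.
Counting forward 600 days from December 25, 2056:
December has 31 days, so 31 − 25 = 6 days remain after December 25, 2056; 600 − 6 = 594 left.
January 2057 has 31 days: 594 − 31 = 563 left.
February 2057 has 28 days (2057 is not a leap year): 563 − 28 = 535 left.
March 2057 has 31 days: 535 − 31 = 504 left.
April 2057 has 30 days: 504 − 30 = 474 left.
May 2057 has 31 days: 474 − 31 = 443 left.
June 2057 has 30 days: 443 − 30 = 413 left.
July 2057 has 31 days: 413 − 31 = 382 left.
August 2057 has 31 days: 382 − 31 = 351 left.
September 2057 has 30 days: 351 − 30 = 321 left.
October 2057 has 31 days: 321 − 31 = 290 left.
November 2057 has 30 days: 290 − 30 = 260 left.
December 2057 has 31 days: 260 − 31 = 229 left.
January 2058 has 31 days: 229 − 31 = 198 left.
February 2058 has 28 days (2058 is not a leap year): 198 − 28 = 170 left.
March 2058 has 31 days: 170 − 31 = 139 left.
April 2058 has 30 days: 139 − 30 = 109 left.
May 2058 has 31 days: 109 − 31 = 78 left.
June 2058 has 30 days: 78 − 30 = 48 left.
July 2058 has 31 days: 48 − 31 = 17 left.
17 days into August 2058 → August 17, 2058.
Advancing 17 weeks (= 119 days) from August 17, 2058:
August has 31 days, so 31 − 17 = 14 days remain after August 17, 2058; 119 − 14 = 105 left.
September 2058 has 30 days: 105 − 30 = 75 left.
October 2058 has 31 days: 75 − 31 = 44 left.
November 2058 has 30 days: 44 − 30 = 14 left.
14 days into December 2058 → December 14, 2058.

December 14, 2058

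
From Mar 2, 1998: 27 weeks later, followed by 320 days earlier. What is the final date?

Counting forward 27 weeks (= 189 days) from March 2, 1998:
March has 31 days, so 31 − 2 = 29 days remain after March 2, 1998; 189 − 29 = 160 left.
April 1998 has 30 days: 160 − 30 = 130 left.
May 1998 has 31 days: 130 − 31 = 99 left.
June 1998 has 30 days: 99 − 30 = 69 left.
July 1998 has 31 days: 69 − 31 = 38 left.
August 1998 has 31 days: 38 − 31 = 7 left.
7 days into September 1998 → September 7, 1998.
Subtracting 320 days from September 7, 1998:
Going back 7 days from September 7, 1998 reaches the end of the previous month; 320 − 7 = 313 left.
August 1998 has 31 days: 313 − 31 = 282 left.
July 1998 has 31 days: 282 − 31 = 251 left.
June 1998 has 30 days: 251 − 30 = 221 left.
May 1998 has 31 days: 221 − 31 = 190 left.
April 1998 has 30 days: 190 − 30 = 160 left.
March 1998 has 31 days: 160 − 31 = 129 left.
February 1998 has 28 days (1998 is not a leap year): 129 − 28 = 101 left.
January 1998 has 31 days: 101 − 31 = 70 left.
December 1997 has 31 days: 70 − 31 = 39 left.
November 1997 has 30 days: 39 − 30 = 9 left.
October 1997 has 31 days; 31 − 9 = 22 → October 22, 1997.

October 22, 1997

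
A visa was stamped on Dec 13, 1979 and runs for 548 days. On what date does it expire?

Counting forward 548 days from December 13, 1979.
December has 31 days, so 31 − 13 = 18 days remain after December 13, 1979; 548 − 18 = 530 left.
January 1980 has 31 days: 530 − 31 = 499 left.
February 1980 has 29 days (1980 is a leap year): 499 − 29 = 470 left.
March 1980 has 31 days: 470 − 31 = 439 left.
April 1980 has 30 days: 439 − 30 = 409 left.
May 1980 has 31 days: 409 − 31 = 378 left.
June 1980 has 30 days: 378 − 30 = 348 left.
July 1980 has 31 days: 348 − 31 = 317 left.
August 1980 has 31 days: 317 − 31 = 286 left.
September 1980 has 30 days: 286 − 30 = 256 left.
October 1980 has 31 days: 256 − 31 = 225 left.
November 1980 has 30 days: 225 − 30 = 195 left.
December 1980 has 31 days: 195 − 31 = 164 left.
January 1981 has 31 days: 164 − 31 = 133 left.
February 1981 has 28 days (1981 is not a leap year): 133 − 28 = 105 left.
March 1981 has 31 days: 105 − 31 = 74 left.
April 1981 has 30 days: 74 − 30 = 44 left.
May 1981 has 31 days: 44 − 31 = 13 left.
13 days into June 1981 → June 13, 1981.

June 13, 1981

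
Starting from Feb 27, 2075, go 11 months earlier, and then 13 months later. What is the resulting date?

April 27, 2075

Counting back 11 months from February 27, 2075:
month 2 − 11 = -9, which is month 3 of year 2074 → March 2074.
Day 27 is valid in March, giving March 27, 2074.
Adding 13 months from March 27, 2074:
month 3 + 13 = 16, which is month 4 of year 2075 → April 2075.
Day 27 is valid in April, giving April 27, 2075.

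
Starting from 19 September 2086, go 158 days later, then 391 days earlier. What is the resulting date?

Advancing 158 days from September 19, 2086:
September has 30 days, so 30 − 19 = 11 days remain after September 19, 2086; 158 − 11 = 147 left.
October 2086 has 31 days: 147 − 31 = 116 left.
November 2086 has 30 days: 116 − 30 = 86 left.
December 2086 has 31 days: 86 − 31 = 55 left.
January 2087 has 31 days: 55 − 31 = 24 left.
24 days into February 2087 → February 24, 2087.
Counting back 391 days from February 24, 2087:
Going back 24 days from February 24, 2087 reaches the end of the previous month; 391 − 24 = 367 left.
January 2087 has 31 days: 367 − 31 = 336 left.
December 2086 has 31 days: 336 − 31 = 305 left.
November 2086 has 30 days: 305 − 30 = 275 left.
October 2086 has 31 days: 275 − 31 = 244 left.
September 2086 has 30 days: 244 − 30 = 214 left.
August 2086 has 31 days: 214 − 31 = 183 left.
July 2086 has 31 days: 183 − 31 = 152 left.
June 2086 has 30 days: 152 − 30 = 122 left.
May 2086 has 31 days: 122 − 31 = 91 left.
April 2086 has 30 days: 91 − 30 = 61 left.
March 2086 has 31 days: 61 − 31 = 30 left.
February 2086 has 28 days (2086 is not a leap year): 30 − 28 = 2 left.
January 2086 has 31 days; 31 − 2 = 29 → January 29, 2086.

January 29, 2086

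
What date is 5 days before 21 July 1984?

Counting back 5 days from July 21, 1984.
21 − 5 = 16, still in July 1984.

July 16, 1984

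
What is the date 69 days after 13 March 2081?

Advancing 69 days from March 13, 2081.
March has 31 days, so 31 − 13 = 18 days remain after March 13, 2081; 69 − 18 = 51 left.
April 2081 has 30 days: 51 − 30 = 21 left.
21 days into May 2081 → May 21, 2081.

May 21, 2081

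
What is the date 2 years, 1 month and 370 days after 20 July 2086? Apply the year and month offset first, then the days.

August 25, 2089

Adding 2 years, 1 month and 370 days from July 20, 2086: first the month/year part, then the days.
+2 years → 2088; month 7 + 1 = 8 → August 2088.
Day 20 is valid in August, giving August 20, 2088.
Now add 370 days from August 20, 2088.
August has 31 days, so 31 − 20 = 11 days remain after August 20, 2088; 370 − 11 = 359 left.
September 2088 has 30 days: 359 − 30 = 329 left.
October 2088 has 31 days: 329 − 31 = 298 left.
November 2088 has 30 days: 298 − 30 = 268 left.
December 2088 has 31 days: 268 − 31 = 237 left.
January 2089 has 31 days: 237 − 31 = 206 left.
February 2089 has 28 days (2089 is not a leap year): 206 − 28 = 178 left.
March 2089 has 31 days: 178 − 31 = 147 left.
April 2089 has 30 days: 147 − 30 = 117 left.
May 2089 has 31 days: 117 − 31 = 86 left.
June 2089 has 30 days: 86 − 30 = 56 left.
July 2089 has 31 days: 56 − 31 = 25 left.
25 days into August 2089 → August 25, 2089.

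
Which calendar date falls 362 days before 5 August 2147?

Subtracting 362 days from August 5, 2147.
Going back 5 days from August 5, 2147 reaches the end of the previous month; 362 − 5 = 357 left.
July 2147 has 31 days: 357 − 31 = 326 left.
June 2147 has 30 days: 326 − 30 = 296 left.
May 2147 has 31 days: 296 − 31 = 265 left.
April 2147 has 30 days: 265 − 30 = 235 left.
March 2147 has 31 days: 235 − 31 = 204 left.
February 2147 has 28 days (2147 is not a leap year): 204 − 28 = 176 left.
January 2147 has 31 days: 176 − 31 = 145 left.
December 2146 has 31 days: 145 − 31 = 114 left.
November 2146 has 30 days: 114 − 30 = 84 left.
October 2146 has 31 days: 84 − 31 = 53 left.
September 2146 has 30 days: 53 − 30 = 23 left.
August 2146 has 31 days; 31 − 23 = 8 → August 8, 2146.

August 8, 2146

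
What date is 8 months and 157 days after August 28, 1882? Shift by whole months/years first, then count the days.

Adding 8 months and 157 days from August 28, 1882: first the month/year part, then the days.
month 8 + 8 = 16, which is month 4 of year 1883 → April 1883.
Day 28 is valid in April, giving April 28, 1883.
Now add 157 days from April 28, 1883.
April has 30 days, so 30 − 28 = 2 days remain after April 28, 1883; 157 − 2 = 155 left.
May 1883 has 31 days: 155 − 31 = 124 left.
June 1883 has 30 days: 124 − 30 = 94 left.
July 1883 has 31 days: 94 − 31 = 63 left.
August 1883 has 31 days: 63 − 31 = 32 left.
September 1883 has 30 days: 32 − 30 = 2 left.
2 days into October 1883 → October 2, 1883.

October 2, 1883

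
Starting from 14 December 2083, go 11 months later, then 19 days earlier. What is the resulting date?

October 26, 2084

Counting forward 11 months from December 14, 2083:
month 12 + 11 = 23, which is month 11 of year 2084 → November 2084.
Day 14 is valid in November, giving November 14, 2084.
Going back 19 days from November 14, 2084:
Going back 14 days from November 14, 2084 reaches the end of the previous month; 19 − 14 = 5 left.
October 2084 has 31 days; 31 − 5 = 26 → October 26, 2084.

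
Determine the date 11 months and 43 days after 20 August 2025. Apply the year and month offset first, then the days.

Advancing 11 months and 43 days from August 20, 2025: first the month/year part, then the days.
month 8 + 11 = 19, which is month 7 of year 2026 → July 2026.
Day 20 is valid in July, giving July 20, 2026.
Now add 43 days from July 20, 2026.
July has 31 days, so 31 − 20 = 11 days remain after July 20, 2026; 43 − 11 = 32 left.
August 2026 has 31 days: 32 − 31 = 1 left.
1 day into September 2026 → September 1, 2026.

September 1, 2026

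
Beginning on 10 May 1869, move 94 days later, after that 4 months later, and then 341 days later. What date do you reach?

Counting forward 94 days from May 10, 1869:
May has 31 days, so 31 − 10 = 21 days remain after May 10, 1869; 94 − 21 = 73 left.
June 1869 has 30 days: 73 − 30 = 43 left.
July 1869 has 31 days: 43 − 31 = 12 left.
12 days into August 1869 → August 12, 1869.
Counting forward 4 months from August 12, 1869:
month 8 + 4 = 12 → December 1869.
Day 12 is valid in December, giving December 12, 1869.
Counting forward 341 days from December 12, 1869:
December has 31 days, so 31 − 12 = 19 days remain after December 12, 1869; 341 − 19 = 322 left.
January 1870 has 31 days: 322 − 31 = 291 left.
February 1870 has 28 days (1870 is not a leap year): 291 − 28 = 263 left.
March 1870 has 31 days: 263 − 31 = 232 left.
April 1870 has 30 days: 232 − 30 = 202 left.
May 1870 has 31 days: 202 − 31 = 171 left.
June 1870 has 30 days: 171 − 30 = 141 left.
July 1870 has 31 days: 141 − 31 = 110 left.
August 1870 has 31 days: 110 − 31 = 79 left.
September 1870 has 30 days: 79 − 30 = 49 left.
October 1870 has 31 days: 49 − 31 = 18 left.
18 days into November 1870 → November 18, 1870.

November 18, 1870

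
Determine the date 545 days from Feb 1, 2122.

Counting forward 545 days from February 1, 2122.
February has 28 days, so 28 − 1 = 27 days remain after February 1, 2122; 545 − 27 = 518 left.
March 2122 has 31 days: 518 − 31 = 487 left.
April 2122 has 30 days: 487 − 30 = 457 left.
May 2122 has 31 days: 457 − 31 = 426 left.
June 2122 has 30 days: 426 − 30 = 396 left.
July 2122 has 31 days: 396 − 31 = 365 left.
August 2122 has 31 days: 365 − 31 = 334 left.
September 2122 has 30 days: 334 − 30 = 304 left.
October 2122 has 31 days: 304 − 31 = 273 left.
November 2122 has 30 days: 273 − 30 = 243 left.
December 2122 has 31 days: 243 − 31 = 212 left.
January 2123 has 31 days: 212 − 31 = 181 left.
February 2123 has 28 days (2123 is not a leap year): 181 − 28 = 153 left.
March 2123 has 31 days: 153 − 31 = 122 left.
April 2123 has 30 days: 122 − 30 = 92 left.
May 2123 has 31 days: 92 − 31 = 61 left.
June 2123 has 30 days: 61 − 30 = 31 left.
31 days into July 2123 → July 31, 2123.

July 31, 2123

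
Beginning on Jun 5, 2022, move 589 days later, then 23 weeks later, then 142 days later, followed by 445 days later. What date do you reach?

Adding 589 days from June 5, 2022:
June has 30 days, so 30 − 5 = 25 days remain after June 5, 2022; 589 − 25 = 564 left.
July 2022 has 31 days: 564 − 31 = 533 left.
August 2022 has 31 days: 533 − 31 = 502 left.
September 2022 has 30 days: 502 − 30 = 472 left.
October 2022 has 31 days: 472 − 31 = 441 left.
November 2022 has 30 days: 441 − 30 = 411 left.
December 2022 has 31 days: 411 − 31 = 380 left.
January 2023 has 31 days: 380 − 31 = 349 left.
February 2023 has 28 days (2023 is not a leap year): 349 − 28 = 321 left.
March 2023 has 31 days: 321 − 31 = 290 left.
April 2023 has 30 days: 290 − 30 = 260 left.
May 2023 has 31 days: 260 − 31 = 229 left.
June 2023 has 30 days: 229 − 30 = 199 left.
July 2023 has 31 days: 199 − 31 = 168 left.
August 2023 has 31 days: 168 − 31 = 137 left.
September 2023 has 30 days: 137 − 30 = 107 left.
October 2023 has 31 days: 107 − 31 = 76 left.
November 2023 has 30 days: 76 − 30 = 46 left.
December 2023 has 31 days: 46 − 31 = 15 left.
15 days into January 2024 → January 15, 2024.
Adding 23 weeks (= 161 days) from January 15, 2024:
January has 31 days, so 31 − 15 = 16 days remain after January 15, 2024; 161 − 16 = 145 left.
February 2024 has 29 days (2024 is a leap year): 145 − 29 = 116 left.
March 2024 has 31 days: 116 − 31 = 85 left.
April 2024 has 30 days: 85 − 30 = 55 left.
May 2024 has 31 days: 55 − 31 = 24 left.
24 days into June 2024 → June 24, 2024.
Advancing 142 days from June 24, 2024:
June has 30 days, so 30 − 24 = 6 days remain after June 24, 2024; 142 − 6 = 136 left.
July 2024 has 31 days: 136 − 31 = 105 left.
August 2024 has 31 days: 105 − 31 = 74 left.
September 2024 has 30 days: 74 − 30 = 44 left.
October 2024 has 31 days: 44 − 31 = 13 left.
13 days into November 2024 → November 13, 2024.
Counting forward 445 days from November 13, 2024:
November has 30 days, so 30 − 13 = 17 days remain after November 13, 2024; 445 − 17 = 428 left.
December 2024 has 31 days: 428 − 31 = 397 left.
January 2025 has 31 days: 397 − 31 = 366 left.
February 2025 has 28 days (2025 is not a leap year): 366 − 28 = 338 left.
March 2025 has 31 days: 338 − 31 = 307 left.
April 2025 has 30 days: 307 − 30 = 277 left.
May 2025 has 31 days: 277 − 31 = 246 left.
June 2025 has 30 days: 246 − 30 = 216 left.
July 2025 has 31 days: 216 − 31 = 185 left.
August 2025 has 31 days: 185 − 31 = 154 left.
September 2025 has 30 days: 154 − 30 = 124 left.
October 2025 has 31 days: 124 − 31 = 93 left.
November 2025 has 30 days: 93 − 30 = 63 left.
December 2025 has 31 days: 63 − 31 = 32 left.
January 2026 has 31 days: 32 − 31 = 1 left.
1 day into February 2026 → February 1, 2026.

February 1, 2026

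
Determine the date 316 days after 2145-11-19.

Adding 316 days from November 19, 2145.
November has 30 days, so 30 − 19 = 11 days remain after November 19, 2145; 316 − 11 = 305 left.
December 2145 has 31 days: 305 − 31 = 274 left.
January 2146 has 31 days: 274 − 31 = 243 left.
February 2146 has 28 days (2146 is not a leap year): 243 − 28 = 215 left.
March 2146 has 31 days: 215 − 31 = 184 left.
April 2146 has 30 days: 184 − 30 = 154 left.
May 2146 has 31 days: 154 − 31 = 123 left.
June 2146 has 30 days: 123 − 30 = 93 left.
July 2146 has 31 days: 93 − 31 = 62 left.
August 2146 has 31 days: 62 − 31 = 31 left.
September 2146 has 30 days: 31 − 30 = 1 left.
1 day into October 2146 → October 1, 2146.

October 1, 2146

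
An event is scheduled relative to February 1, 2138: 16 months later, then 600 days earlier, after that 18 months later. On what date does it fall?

April 9, 2139

Advancing 16 months from February 1, 2138:
month 2 + 16 = 18, which is month 6 of year 2139 → June 2139.
Day 1 is valid in June, giving June 1, 2139.
Subtracting 600 days from June 1, 2139:
Going back 1 day from June 1, 2139 reaches the end of the previous month; 600 − 1 = 599 left.
May 2139 has 31 days: 599 − 31 = 568 left.
April 2139 has 30 days: 568 − 30 = 538 left.
March 2139 has 31 days: 538 − 31 = 507 left.
February 2139 has 28 days (2139 is not a leap year): 507 − 28 = 479 left.
January 2139 has 31 days: 479 − 31 = 448 left.
December 2138 has 31 days: 448 − 31 = 417 left.
November 2138 has 30 days: 417 − 30 = 387 left.
October 2138 has 31 days: 387 − 31 = 356 left.
September 2138 has 30 days: 356 − 30 = 326 left.
August 2138 has 31 days: 326 − 31 = 295 left.
July 2138 has 31 days: 295 − 31 = 264 left.
June 2138 has 30 days: 264 − 30 = 234 left.
May 2138 has 31 days: 234 − 31 = 203 left.
April 2138 has 30 days: 203 − 30 = 173 left.
March 2138 has 31 days: 173 − 31 = 142 left.
February 2138 has 28 days (2138 is not a leap year): 142 − 28 = 114 left.
January 2138 has 31 days: 114 − 31 = 83 left.
December 2137 has 31 days: 83 − 31 = 52 left.
November 2137 has 30 days: 52 − 30 = 22 left.
October 2137 has 31 days; 31 − 22 = 9 → October 9, 2137.
Counting forward 18 months from October 9, 2137:
month 10 + 18 = 28, which is month 4 of year 2139 → April 2139.
Day 9 is valid in April, giving April 9, 2139.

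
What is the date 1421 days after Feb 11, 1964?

January 2, 1968

Advancing 1421 days from February 11, 1964.
February has 29 days, so 29 − 11 = 18 days remain after February 11, 1964; 1421 − 18 = 1403 left.
March 1964 has 31 days: 1403 − 31 = 1372 left.
April 1964 has 30 days: 1372 − 30 = 1342 left.
May 1964 has 31 days: 1342 − 31 = 1311 left.
June 1964 has 30 days: 1311 − 30 = 1281 left.
July 1964 has 31 days: 1281 − 31 = 1250 left.
August 1964 has 31 days: 1250 − 31 = 1219 left.
September 1964 has 30 days: 1219 − 30 = 1189 left.
October 1964 has 31 days: 1189 − 31 = 1158 left.
November 1964 has 30 days: 1158 − 30 = 1128 left.
December 1964 has 31 days: 1128 − 31 = 1097 left.
January 1965 has 31 days: 1097 − 31 = 1066 left.
February 1965 has 28 days (1965 is not a leap year): 1066 − 28 = 1038 left.
March 1965 has 31 days: 1038 − 31 = 1007 left.
April 1965 has 30 days: 1007 − 30 = 977 left.
May 1965 has 31 days: 977 − 31 = 946 left.
June 1965 has 30 days: 946 − 30 = 916 left.
July 1965 has 31 days: 916 − 31 = 885 left.
August 1965 has 31 days: 885 − 31 = 854 left.
September 1965 has 30 days: 854 − 30 = 824 left.
October 1965 has 31 days: 824 − 31 = 793 left.
November 1965 has 30 days: 793 − 30 = 763 left.
December 1965 has 31 days: 763 − 31 = 732 left.
January 1966 has 31 days: 732 − 31 = 701 left.
February 1966 has 28 days (1966 is not a leap year): 701 − 28 = 673 left.
March 1966 has 31 days: 673 − 31 = 642 left.
April 1966 has 30 days: 642 − 30 = 612 left.
May 1966 has 31 days: 612 − 31 = 581 left.
June 1966 has 30 days: 581 − 30 = 551 left.
July 1966 has 31 days: 551 − 31 = 520 left.
August 1966 has 31 days: 520 − 31 = 489 left.
September 1966 has 30 days: 489 − 30 = 459 left.
October 1966 has 31 days: 459 − 31 = 428 left.
November 1966 has 30 days: 428 − 30 = 398 left.
December 1966 has 31 days: 398 − 31 = 367 left.
January 1967 has 31 days: 367 − 31 = 336 left.
February 1967 has 28 days (1967 is not a leap year): 336 − 28 = 308 left.
March 1967 has 31 days: 308 − 31 = 277 left.
April 1967 has 30 days: 277 − 30 = 247 left.
May 1967 has 31 days: 247 − 31 = 216 left.
June 1967 has 30 days: 216 − 30 = 186 left.
July 1967 has 31 days: 186 − 31 = 155 left.
August 1967 has 31 days: 155 − 31 = 124 left.
September 1967 has 30 days: 124 − 30 = 94 left.
October 1967 has 31 days: 94 − 31 = 63 left.
November 1967 has 30 days: 63 − 30 = 33 left.
December 1967 has 31 days: 33 − 31 = 2 left.
2 days into January 1968 → January 2, 1968.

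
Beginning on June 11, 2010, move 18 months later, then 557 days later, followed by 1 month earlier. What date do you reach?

May 20, 2013

Advancing 18 months from June 11, 2010:
month 6 + 18 = 24, which is month 12 of year 2011 → December 2011.
Day 11 is valid in December, giving December 11, 2011.
Adding 557 days from December 11, 2011:
December has 31 days, so 31 − 11 = 20 days remain after December 11, 2011; 557 − 20 = 537 left.
January 2012 has 31 days: 537 − 31 = 506 left.
February 2012 has 29 days (2012 is a leap year): 506 − 29 = 477 left.
March 2012 has 31 days: 477 − 31 = 446 left.
April 2012 has 30 days: 446 − 30 = 416 left.
May 2012 has 31 days: 416 − 31 = 385 left.
June 2012 has 30 days: 385 − 30 = 355 left.
July 2012 has 31 days: 355 − 31 = 324 left.
August 2012 has 31 days: 324 − 31 = 293 left.
September 2012 has 30 days: 293 − 30 = 263 left.
October 2012 has 31 days: 263 − 31 = 232 left.
November 2012 has 30 days: 232 − 30 = 202 left.
December 2012 has 31 days: 202 − 31 = 171 left.
January 2013 has 31 days: 171 − 31 = 140 left.
February 2013 has 28 days (2013 is not a leap year): 140 − 28 = 112 left.
March 2013 has 31 days: 112 − 31 = 81 left.
April 2013 has 30 days: 81 − 30 = 51 left.
May 2013 has 31 days: 51 − 31 = 20 left.
20 days into June 2013 → June 20, 2013.
Going back 1 month from June 20, 2013:
month 6 − 1 = 5 → May 2013.
Day 20 is valid in May, giving May 20, 2013.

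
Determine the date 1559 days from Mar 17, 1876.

Counting forward 1559 days from March 17, 1876.
March has 31 days, so 31 − 17 = 14 days remain after March 17, 1876; 1559 − 14 = 1545 left.
April 1876 has 30 days: 1545 − 30 = 1515 left.
May 1876 has 31 days: 1515 − 31 = 1484 left.
June 1876 has 30 days: 1484 − 30 = 1454 left.
July 1876 has 31 days: 1454 − 31 = 1423 left.
August 1876 has 31 days: 1423 − 31 = 1392 left.
September 1876 has 30 days: 1392 − 30 = 1362 left.
October 1876 has 31 days: 1362 − 31 = 1331 left.
November 1876 has 30 days: 1331 − 30 = 1301 left.
December 1876 has 31 days: 1301 − 31 = 1270 left.
January 1877 has 31 days: 1270 − 31 = 1239 left.
February 1877 has 28 days (1877 is not a leap year): 1239 − 28 = 1211 left.
March 1877 has 31 days: 1211 − 31 = 1180 left.
April 1877 has 30 days: 1180 − 30 = 1150 left.
May 1877 has 31 days: 1150 − 31 = 1119 left.
June 1877 has 30 days: 1119 − 30 = 1089 left.
July 1877 has 31 days: 1089 − 31 = 1058 left.
August 1877 has 31 days: 1058 − 31 = 1027 left.
September 1877 has 30 days: 1027 − 30 = 997 left.
October 1877 has 31 days: 997 − 31 = 966 left.
November 1877 has 30 days: 966 − 30 = 936 left.
December 1877 has 31 days: 936 − 31 = 905 left.
January 1878 has 31 days: 905 − 31 = 874 left.
February 1878 has 28 days (1878 is not a leap year): 874 − 28 = 846 left.
March 1878 has 31 days: 846 − 31 = 815 left.
April 1878 has 30 days: 815 − 30 = 785 left.
May 1878 has 31 days: 785 − 31 = 754 left.
June 1878 has 30 days: 754 − 30 = 724 left.
July 1878 has 31 days: 724 − 31 = 693 left.
August 1878 has 31 days: 693 − 31 = 662 left.
September 1878 has 30 days: 662 − 30 = 632 left.
October 1878 has 31 days: 632 − 31 = 601 left.
November 1878 has 30 days: 601 − 30 = 571 left.
December 1878 has 31 days: 571 − 31 = 540 left.
January 1879 has 31 days: 540 − 31 = 509 left.
February 1879 has 28 days (1879 is not a leap year): 509 − 28 = 481 left.
March 1879 has 31 days: 481 − 31 = 450 left.
April 1879 has 30 days: 450 − 30 = 420 left.
May 1879 has 31 days: 420 − 31 = 389 left.
June 1879 has 30 days: 389 − 30 = 359 left.
July 1879 has 31 days: 359 − 31 = 328 left.
August 1879 has 31 days: 328 − 31 = 297 left.
September 1879 has 30 days: 297 − 30 = 267 left.
October 1879 has 31 days: 267 − 31 = 236 left.
November 1879 has 30 days: 236 − 30 = 206 left.
December 1879 has 31 days: 206 − 31 = 175 left.
January 1880 has 31 days: 175 − 31 = 144 left.
February 1880 has 29 days (1880 is a leap year): 144 − 29 = 115 left.
March 1880 has 31 days: 115 − 31 = 84 left.
April 1880 has 30 days: 84 − 30 = 54 left.
May 1880 has 31 days: 54 − 31 = 23 left.
23 days into June 1880 → June 23, 1880.

June 23, 1880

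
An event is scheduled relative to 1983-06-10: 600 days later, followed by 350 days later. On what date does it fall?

Adding 600 days from June 10, 1983:
June has 30 days, so 30 − 10 = 20 days remain after June 10, 1983; 600 − 20 = 580 left.
July 1983 has 31 days: 580 − 31 = 549 left.
August 1983 has 31 days: 549 − 31 = 518 left.
September 1983 has 30 days: 518 − 30 = 488 left.
October 1983 has 31 days: 488 − 31 = 457 left.
November 1983 has 30 days: 457 − 30 = 427 left.
December 1983 has 31 days: 427 − 31 = 396 left.
January 1984 has 31 days: 396 − 31 = 365 left.
February 1984 has 29 days (1984 is a leap year): 365 − 29 = 336 left.
March 1984 has 31 days: 336 − 31 = 305 left.
April 1984 has 30 days: 305 − 30 = 275 left.
May 1984 has 31 days: 275 − 31 = 244 left.
June 1984 has 30 days: 244 − 30 = 214 left.
July 1984 has 31 days: 214 − 31 = 183 left.
August 1984 has 31 days: 183 − 31 = 152 left.
September 1984 has 30 days: 152 − 30 = 122 left.
October 1984 has 31 days: 122 − 31 = 91 left.
November 1984 has 30 days: 91 − 30 = 61 left.
December 1984 has 31 days: 61 − 31 = 30 left.
30 days into January 1985 → January 30, 1985.
Counting forward 350 days from January 30, 1985:
January has 31 days, so 31 − 30 = 1 day remains after January 30, 1985; 350 − 1 = 349 left.
February 1985 has 28 days (1985 is not a leap year): 349 − 28 = 321 left.
March 1985 has 31 days: 321 − 31 = 290 left.
April 1985 has 30 days: 290 − 30 = 260 left.
May 1985 has 31 days: 260 − 31 = 229 left.
June 1985 has 30 days: 229 − 30 = 199 left.
July 1985 has 31 days: 199 − 31 = 168 left.
August 1985 has 31 days: 168 − 31 = 137 left.
September 1985 has 30 days: 137 − 30 = 107 left.
October 1985 has 31 days: 107 − 31 = 76 left.
November 1985 has 30 days: 76 − 30 = 46 left.
December 1985 has 31 days: 46 − 31 = 15 left.
15 days into January 1986 → January 15, 1986.

January 15, 1986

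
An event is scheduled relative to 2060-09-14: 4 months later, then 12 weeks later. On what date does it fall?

Adding 4 months from September 14, 2060:
month 9 + 4 = 13, which is month 1 of year 2061 → January 2061.
Day 14 is valid in January, giving January 14, 2061.
Advancing 12 weeks (= 84 days) from January 14, 2061:
January has 31 days, so 31 − 14 = 17 days remain after January 14, 2061; 84 − 17 = 67 left.
February 2061 has 28 days (2061 is not a leap year): 67 − 28 = 39 left.
March 2061 has 31 days: 39 − 31 = 8 left.
8 days into April 2061 → April 8, 2061.

April 8, 2061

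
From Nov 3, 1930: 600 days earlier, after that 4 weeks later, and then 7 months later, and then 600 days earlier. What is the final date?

Subtracting 600 days from November 3, 1930:
Going back 3 days from November 3, 1930 reaches the end of the previous month; 600 − 3 = 597 left.
October 1930 has 31 days: 597 − 31 = 566 left.
September 1930 has 30 days: 566 − 30 = 536 left.
August 1930 has 31 days: 536 − 31 = 505 left.
July 1930 has 31 days: 505 − 31 = 474 left.
June 1930 has 30 days: 474 − 30 = 444 left.
May 1930 has 31 days: 444 − 31 = 413 left.
April 1930 has 30 days: 413 − 30 = 383 left.
March 1930 has 31 days: 383 − 31 = 352 left.
February 1930 has 28 days (1930 is not a leap year): 352 − 28 = 324 left.
January 1930 has 31 days: 324 − 31 = 293 left.
December 1929 has 31 days: 293 − 31 = 262 left.
November 1929 has 30 days: 262 − 30 = 232 left.
October 1929 has 31 days: 232 − 31 = 201 left.
September 1929 has 30 days: 201 − 30 = 171 left.
August 1929 has 31 days: 171 − 31 = 140 left.
July 1929 has 31 days: 140 − 31 = 109 left.
June 1929 has 30 days: 109 − 30 = 79 left.
May 1929 has 31 days: 79 − 31 = 48 left.
April 1929 has 30 days: 48 − 30 = 18 left.
March 1929 has 31 days; 31 − 18 = 13 → March 13, 1929.
Counting forward 4 weeks (= 28 days) from March 13, 1929:
March has 31 days, so 31 − 13 = 18 days remain after March 13, 1929; 28 − 18 = 10 left.
10 days into April 1929 → April 10, 1929.
Counting forward 7 months from April 10, 1929:
month 4 + 7 = 11 → November 1929.
Day 10 is valid in November, giving November 10, 1929.
Going back 600 days from November 10, 1929:
Going back 10 days from November 10, 1929 reaches the end of the previous month; 600 − 10 = 590 left.
October 1929 has 31 days: 590 − 31 = 559 left.
September 1929 has 30 days: 559 − 30 = 529 left.
August 1929 has 31 days: 529 − 31 = 498 left.
July 1929 has 31 days: 498 − 31 = 467 left.
June 1929 has 30 days: 467 − 30 = 437 left.
May 1929 has 31 days: 437 − 31 = 406 left.
April 1929 has 30 days: 406 − 30 = 376 left.
March 1929 has 31 days: 376 − 31 = 345 left.
February 1929 has 28 days (1929 is not a leap year): 345 − 28 = 317 left.
January 1929 has 31 days: 317 − 31 = 286 left.
December 1928 has 31 days: 286 − 31 = 255 left.
November 1928 has 30 days: 255 − 30 = 225 left.
October 1928 has 31 days: 225 − 31 = 194 left.
September 1928 has 30 days: 194 − 30 = 164 left.
August 1928 has 31 days: 164 − 31 = 133 left.
July 1928 has 31 days: 133 − 31 = 102 left.
June 1928 has 30 days: 102 − 30 = 72 left.
May 1928 has 31 days: 72 − 31 = 41 left.
April 1928 has 30 days: 41 − 30 = 11 left.
March 1928 has 31 days; 31 − 11 = 20 → March 20, 1928.

March 20, 1928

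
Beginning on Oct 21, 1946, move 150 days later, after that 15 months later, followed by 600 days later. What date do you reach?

February 10, 1950

Advancing 150 days from October 21, 1946:
October has 31 days, so 31 − 21 = 10 days remain after October 21, 1946; 150 − 10 = 140 left.
November 1946 has 30 days: 140 − 30 = 110 left.
December 1946 has 31 days: 110 − 31 = 79 left.
January 1947 has 31 days: 79 − 31 = 48 left.
February 1947 has 28 days (1947 is not a leap year): 48 − 28 = 20 left.
20 days into March 1947 → March 20, 1947.
Adding 15 months from March 20, 1947:
month 3 + 15 = 18, which is month 6 of year 1948 → June 1948.
Day 20 is valid in June, giving June 20, 1948.
Adding 600 days from June 20, 1948:
June has 30 days, so 30 − 20 = 10 days remain after June 20, 1948; 600 − 10 = 590 left.
July 1948 has 31 days: 590 − 31 = 559 left.
August 1948 has 31 days: 559 − 31 = 528 left.
September 1948 has 30 days: 528 − 30 = 498 left.
October 1948 has 31 days: 498 − 31 = 467 left.
November 1948 has 30 days: 467 − 30 = 437 left.
December 1948 has 31 days: 437 − 31 = 406 left.
January 1949 has 31 days: 406 − 31 = 375 left.
February 1949 has 28 days (1949 is not a leap year): 375 − 28 = 347 left.
March 1949 has 31 days: 347 − 31 = 316 left.
April 1949 has 30 days: 316 − 30 = 286 left.
May 1949 has 31 days: 286 − 31 = 255 left.
June 1949 has 30 days: 255 − 30 = 225 left.
July 1949 has 31 days: 225 − 31 = 194 left.
August 1949 has 31 days: 194 − 31 = 163 left.
September 1949 has 30 days: 163 − 30 = 133 left.
October 1949 has 31 days: 133 − 31 = 102 left.
November 1949 has 30 days: 102 − 30 = 72 left.
December 1949 has 31 days: 72 − 31 = 41 left.
January 1950 has 31 days: 41 − 31 = 10 left.
10 days into February 1950 → February 10, 1950.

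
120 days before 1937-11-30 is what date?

Subtracting 120 days from November 30, 1937.
Going back 30 days from November 30, 1937 reaches the end of the previous month; 120 − 30 = 90 left.
October 1937 has 31 days: 90 − 31 = 59 left.
September 1937 has 30 days: 59 − 30 = 29 left.
August 1937 has 31 days; 31 − 29 = 2 → August 2, 1937.

August 2, 1937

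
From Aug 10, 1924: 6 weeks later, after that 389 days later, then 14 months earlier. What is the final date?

Adding 6 weeks (= 42 days) from August 10, 1924:
August has 31 days, so 31 − 10 = 21 days remain after August 10, 1924; 42 − 21 = 21 left.
21 days into September 1924 → September 21, 1924.
Advancing 389 days from September 21, 1924:
September has 30 days, so 30 − 21 = 9 days remain after September 21, 1924; 389 − 9 = 380 left.
October 1924 has 31 days: 380 − 31 = 349 left.
November 1924 has 30 days: 349 − 30 = 319 left.
December 1924 has 31 days: 319 − 31 = 288 left.
January 1925 has 31 days: 288 − 31 = 257 left.
February 1925 has 28 days (1925 is not a leap year): 257 − 28 = 229 left.
March 1925 has 31 days: 229 − 31 = 198 left.
April 1925 has 30 days: 198 − 30 = 168 left.
May 1925 has 31 days: 168 − 31 = 137 left.
June 1925 has 30 days: 137 − 30 = 107 left.
July 1925 has 31 days: 107 − 31 = 76 left.
August 1925 has 31 days: 76 − 31 = 45 left.
September 1925 has 30 days: 45 − 30 = 15 left.
15 days into October 1925 → October 15, 1925.
Counting back 14 months from October 15, 1925:
month 10 − 14 = -4, which is month 8 of year 1924 → August 1924.
Day 15 is valid in August, giving August 15, 1924.

August 15, 1924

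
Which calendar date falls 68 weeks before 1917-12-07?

Subtracting 68 weeks = 476 days from December 7, 1917.
Going back 7 days from December 7, 1917 reaches the end of the previous month; 476 − 7 = 469 left.
November 1917 has 30 days: 469 − 30 = 439 left.
October 1917 has 31 days: 439 − 31 = 408 left.
September 1917 has 30 days: 408 − 30 = 378 left.
August 1917 has 31 days: 378 − 31 = 347 left.
July 1917 has 31 days: 347 − 31 = 316 left.
June 1917 has 30 days: 316 − 30 = 286 left.
May 1917 has 31 days: 286 − 31 = 255 left.
April 1917 has 30 days: 255 − 30 = 225 left.
March 1917 has 31 days: 225 − 31 = 194 left.
February 1917 has 28 days (1917 is not a leap year): 194 − 28 = 166 left.
January 1917 has 31 days: 166 − 31 = 135 left.
December 1916 has 31 days: 135 − 31 = 104 left.
November 1916 has 30 days: 104 − 30 = 74 left.
October 1916 has 31 days: 74 − 31 = 43 left.
September 1916 has 30 days: 43 − 30 = 13 left.
August 1916 has 31 days; 31 − 13 = 18 → August 18, 1916.

August 18, 1916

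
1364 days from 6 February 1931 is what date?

November 1, 1934

Counting forward 1364 days from February 6, 1931.
February has 28 days, so 28 − 6 = 22 days remain after February 6, 1931; 1364 − 22 = 1342 left.
March 1931 has 31 days: 1342 − 31 = 1311 left.
April 1931 has 30 days: 1311 − 30 = 1281 left.
May 1931 has 31 days: 1281 − 31 = 1250 left.
June 1931 has 30 days: 1250 − 30 = 1220 left.
July 1931 has 31 days: 1220 − 31 = 1189 left.
August 1931 has 31 days: 1189 − 31 = 1158 left.
September 1931 has 30 days: 1158 − 30 = 1128 left.
October 1931 has 31 days: 1128 − 31 = 1097 left.
November 1931 has 30 days: 1097 − 30 = 1067 left.
December 1931 has 31 days: 1067 − 31 = 1036 left.
January 1932 has 31 days: 1036 − 31 = 1005 left.
February 1932 has 29 days (1932 is a leap year): 1005 − 29 = 976 left.
March 1932 has 31 days: 976 − 31 = 945 left.
April 1932 has 30 days: 945 − 30 = 915 left.
May 1932 has 31 days: 915 − 31 = 884 left.
June 1932 has 30 days: 884 − 30 = 854 left.
July 1932 has 31 days: 854 − 31 = 823 left.
August 1932 has 31 days: 823 − 31 = 792 left.
September 1932 has 30 days: 792 − 30 = 762 left.
October 1932 has 31 days: 762 − 31 = 731 left.
November 1932 has 30 days: 731 − 30 = 701 left.
December 1932 has 31 days: 701 − 31 = 670 left.
January 1933 has 31 days: 670 − 31 = 639 left.
February 1933 has 28 days (1933 is not a leap year): 639 − 28 = 611 left.
March 1933 has 31 days: 611 − 31 = 580 left.
April 1933 has 30 days: 580 − 30 = 550 left.
May 1933 has 31 days: 550 − 31 = 519 left.
June 1933 has 30 days: 519 − 30 = 489 left.
July 1933 has 31 days: 489 − 31 = 458 left.
August 1933 has 31 days: 458 − 31 = 427 left.
September 1933 has 30 days: 427 − 30 = 397 left.
October 1933 has 31 days: 397 − 31 = 366 left.
November 1933 has 30 days: 366 − 30 = 336 left.
December 1933 has 31 days: 336 − 31 = 305 left.
January 1934 has 31 days: 305 − 31 = 274 left.
February 1934 has 28 days (1934 is not a leap year): 274 − 28 = 246 left.
March 1934 has 31 days: 246 − 31 = 215 left.
April 1934 has 30 days: 215 − 30 = 185 left.
May 1934 has 31 days: 185 − 31 = 154 left.
June 1934 has 30 days: 154 − 30 = 124 left.
July 1934 has 31 days: 124 − 31 = 93 left.
August 1934 has 31 days: 93 − 31 = 62 left.
September 1934 has 30 days: 62 − 30 = 32 left.
October 1934 has 31 days: 32 − 31 = 1 left.
1 day into November 1934 → November 1, 1934.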